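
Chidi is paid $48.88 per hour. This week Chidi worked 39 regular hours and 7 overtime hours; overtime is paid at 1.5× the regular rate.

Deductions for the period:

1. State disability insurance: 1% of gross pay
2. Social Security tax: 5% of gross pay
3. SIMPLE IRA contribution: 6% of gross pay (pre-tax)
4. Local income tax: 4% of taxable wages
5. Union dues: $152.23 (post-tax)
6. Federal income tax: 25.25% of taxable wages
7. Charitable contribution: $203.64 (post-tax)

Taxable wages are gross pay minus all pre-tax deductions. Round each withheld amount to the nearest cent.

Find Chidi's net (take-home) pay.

Regular pay: 39 × $48.88 = $1,906.32
Overtime pay: 7 × $48.88 × 1.5 = $513.24
Gross pay = $1,906.32 + $513.24 = $2,419.56
SIMPLE IRA contribution: $2,419.56 × 0.06 = $145.17
Taxable wages = $2,419.56 − $145.17 = $2,274.39
Federal income tax: $2,274.39 × 0.2525 = $574.28
Local income tax: $2,274.39 × 0.04 = $90.98
State disability insurance: $2,419.56 × 0.01 = $24.20
Social Security tax: $2,419.56 × 0.05 = $120.98
Charitable contribution: $203.64
Union dues: $152.23
Total deductions = $145.17 + $574.28 + $90.98 + $24.20 + $120.98 + $203.64 + $152.23 = $1,311.48
Net pay = $2,419.56 − $1,311.48 = $1,108.08

$1,108.08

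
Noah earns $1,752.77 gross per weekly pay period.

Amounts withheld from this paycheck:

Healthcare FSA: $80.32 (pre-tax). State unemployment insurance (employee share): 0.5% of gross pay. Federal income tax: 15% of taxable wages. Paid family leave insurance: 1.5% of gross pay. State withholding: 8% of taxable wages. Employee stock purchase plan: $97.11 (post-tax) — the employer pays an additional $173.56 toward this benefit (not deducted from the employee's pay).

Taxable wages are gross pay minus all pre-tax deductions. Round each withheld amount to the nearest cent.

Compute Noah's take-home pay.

$1,155.62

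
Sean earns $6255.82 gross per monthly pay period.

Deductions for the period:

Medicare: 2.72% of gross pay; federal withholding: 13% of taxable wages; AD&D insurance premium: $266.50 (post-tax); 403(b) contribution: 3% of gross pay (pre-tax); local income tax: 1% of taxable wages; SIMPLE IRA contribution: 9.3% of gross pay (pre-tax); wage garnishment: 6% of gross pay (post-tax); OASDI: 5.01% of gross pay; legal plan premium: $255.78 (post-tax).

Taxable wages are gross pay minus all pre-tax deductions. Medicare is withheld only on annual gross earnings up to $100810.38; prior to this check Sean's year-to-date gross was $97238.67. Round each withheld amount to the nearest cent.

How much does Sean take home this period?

$3410.07

SIMPLE IRA contribution: $6255.82 × 0.093 = $581.79
403(b) contribution: $6255.82 × 0.03 = $187.67
Pre-tax total = $581.79 + $187.67 = $769.46
Taxable wages = $6255.82 − $769.46 = $5486.36
Local income tax: $5486.36 × 0.01 = $54.86
Federal withholding: $5486.36 × 0.13 = $713.23
OASDI: $6255.82 × 0.0501 = $313.42
Medicare: only $100810.38 − $97238.67 = $3571.71 of this check is subject → $3571.71 × 0.0272 = $97.15
AD&D insurance premium: $266.50
Legal plan premium: $255.78
Wage garnishment: $6255.82 × 0.06 = $375.35
Total deductions = $581.79 + $187.67 + $54.86 + $713.23 + $313.42 + $97.15 + $266.50 + $255.78 + $375.35 = $2845.75
Net pay = $6255.82 − $2845.75 = $3410.07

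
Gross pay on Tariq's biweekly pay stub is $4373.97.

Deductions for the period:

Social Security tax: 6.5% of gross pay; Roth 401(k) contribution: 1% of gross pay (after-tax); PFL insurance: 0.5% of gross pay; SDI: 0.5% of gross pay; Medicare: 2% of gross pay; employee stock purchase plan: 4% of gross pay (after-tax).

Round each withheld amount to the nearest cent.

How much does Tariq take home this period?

$3739.74

PFL insurance: $4373.97 × 0.005 = $21.87
Medicare: $4373.97 × 0.02 = $87.48
Social Security tax: $4373.97 × 0.065 = $284.31
SDI: $4373.97 × 0.005 = $21.87
Roth 401(k) contribution: $4373.97 × 0.01 = $43.74
Employee stock purchase plan: $4373.97 × 0.04 = $174.96
Total deductions = $21.87 + $87.48 + $284.31 + $21.87 + $43.74 + $174.96 = $634.23
Net pay = $4373.97 − $634.23 = $3739.74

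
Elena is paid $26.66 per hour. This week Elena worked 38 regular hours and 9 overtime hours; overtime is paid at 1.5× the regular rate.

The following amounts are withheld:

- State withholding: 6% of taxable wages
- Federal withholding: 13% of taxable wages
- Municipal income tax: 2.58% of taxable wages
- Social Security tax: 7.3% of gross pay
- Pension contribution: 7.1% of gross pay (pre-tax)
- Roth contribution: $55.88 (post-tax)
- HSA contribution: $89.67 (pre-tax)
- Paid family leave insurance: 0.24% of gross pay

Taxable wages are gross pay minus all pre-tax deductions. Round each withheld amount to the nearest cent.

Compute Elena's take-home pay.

$770.53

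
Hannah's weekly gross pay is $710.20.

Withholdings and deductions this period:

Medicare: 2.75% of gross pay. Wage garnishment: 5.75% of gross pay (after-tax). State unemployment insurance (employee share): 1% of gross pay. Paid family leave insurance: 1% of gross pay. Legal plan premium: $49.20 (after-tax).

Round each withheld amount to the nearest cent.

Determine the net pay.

$586.43

State unemployment insurance (employee share): $710.20 × 0.01 = $7.10
Paid family leave insurance: $710.20 × 0.01 = $7.10
Medicare: $710.20 × 0.0275 = $19.53
Legal plan premium: $49.20
Wage garnishment: $710.20 × 0.0575 = $40.84
Total deductions = $7.10 + $7.10 + $19.53 + $49.20 + $40.84 = $123.77
Net pay = $710.20 − $123.77 = $586.43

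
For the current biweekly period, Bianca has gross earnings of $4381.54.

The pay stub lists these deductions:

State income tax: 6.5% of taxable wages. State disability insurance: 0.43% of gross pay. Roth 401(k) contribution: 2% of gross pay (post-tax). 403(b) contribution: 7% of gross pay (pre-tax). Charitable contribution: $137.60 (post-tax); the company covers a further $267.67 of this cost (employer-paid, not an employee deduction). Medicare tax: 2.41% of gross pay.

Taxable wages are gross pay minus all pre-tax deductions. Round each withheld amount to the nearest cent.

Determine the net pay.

$3460.30

403(b) contribution: $4381.54 × 0.07 = $306.71
Taxable wages = $4381.54 − $306.71 = $4074.83
State income tax: $4074.83 × 0.065 = $264.86
Medicare tax: $4381.54 × 0.0241 = $105.60
State disability insurance: $4381.54 × 0.0043 = $18.84
Charitable contribution: $137.60
Roth 401(k) contribution: $4381.54 × 0.02 = $87.63
(Employer's $267.67 toward charitable contribution is not withheld from the employee.)
Total deductions = $306.71 + $264.86 + $105.60 + $18.84 + $137.60 + $87.63 = $921.24
Net pay = $4381.54 − $921.24 = $3460.30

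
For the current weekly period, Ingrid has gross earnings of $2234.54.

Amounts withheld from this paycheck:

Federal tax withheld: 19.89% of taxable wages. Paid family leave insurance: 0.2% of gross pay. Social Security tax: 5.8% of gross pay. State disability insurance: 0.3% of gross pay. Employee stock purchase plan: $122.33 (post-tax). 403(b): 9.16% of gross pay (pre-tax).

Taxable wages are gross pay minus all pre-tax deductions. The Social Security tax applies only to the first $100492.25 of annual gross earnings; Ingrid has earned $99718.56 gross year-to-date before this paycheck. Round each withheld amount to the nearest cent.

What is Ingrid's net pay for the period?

403(b): $2234.54 × 0.0916 = $204.68
Taxable wages = $2234.54 − $204.68 = $2029.86
Federal tax withheld: $2029.86 × 0.1989 = $403.74
State disability insurance: $2234.54 × 0.003 = $6.70
Paid family leave insurance: $2234.54 × 0.002 = $4.47
Social Security tax: only $100492.25 − $99718.56 = $773.69 of this check is subject → $773.69 × 0.058 = $44.87
Employee stock purchase plan: $122.33
Total deductions = $204.68 + $403.74 + $6.70 + $4.47 + $44.87 + $122.33 = $786.79
Net pay = $2234.54 − $786.79 = $1447.75

$1447.75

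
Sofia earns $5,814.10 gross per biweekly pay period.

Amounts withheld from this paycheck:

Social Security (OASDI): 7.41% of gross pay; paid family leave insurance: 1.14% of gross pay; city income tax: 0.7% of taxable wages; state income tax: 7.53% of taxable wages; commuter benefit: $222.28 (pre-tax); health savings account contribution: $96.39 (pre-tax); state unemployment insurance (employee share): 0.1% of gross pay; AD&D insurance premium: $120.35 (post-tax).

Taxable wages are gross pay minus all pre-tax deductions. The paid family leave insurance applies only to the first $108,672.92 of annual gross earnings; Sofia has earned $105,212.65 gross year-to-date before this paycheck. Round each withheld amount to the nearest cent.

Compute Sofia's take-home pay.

Commuter benefit: $222.28
Health savings account contribution: $96.39
Pre-tax total = $222.28 + $96.39 = $318.67
Taxable wages = $5,814.10 − $318.67 = $5,495.43
State income tax: $5,495.43 × 0.0753 = $413.81
City income tax: $5,495.43 × 0.007 = $38.47
State unemployment insurance (employee share): $5,814.10 × 0.001 = $5.81
Paid family leave insurance: only $108,672.92 − $105,212.65 = $3,460.27 of this check is subject → $3,460.27 × 0.0114 = $39.45
Social Security (OASDI): $5,814.10 × 0.0741 = $430.82
AD&D insurance premium: $120.35
Total deductions = $222.28 + $96.39 + $413.81 + $38.47 + $5.81 + $39.45 + $430.82 + $120.35 = $1,367.38
Net pay = $5,814.10 − $1,367.38 = $4,446.72

$4,446.72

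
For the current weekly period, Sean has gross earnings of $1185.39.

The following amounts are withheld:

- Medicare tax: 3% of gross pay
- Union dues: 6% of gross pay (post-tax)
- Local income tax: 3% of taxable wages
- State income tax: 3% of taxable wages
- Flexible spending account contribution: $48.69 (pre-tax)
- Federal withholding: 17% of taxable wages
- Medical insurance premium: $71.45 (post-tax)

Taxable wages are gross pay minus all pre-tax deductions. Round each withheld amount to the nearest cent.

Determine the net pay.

Flexible spending account contribution: $48.69
Taxable wages = $1185.39 − $48.69 = $1136.70
State income tax: $1136.70 × 0.03 = $34.10
Federal withholding: $1136.70 × 0.17 = $193.24
Local income tax: $1136.70 × 0.03 = $34.10
Medicare tax: $1185.39 × 0.03 = $35.56
Union dues: $1185.39 × 0.06 = $71.12
Medical insurance premium: $71.45
Total deductions = $48.69 + $34.10 + $193.24 + $34.10 + $35.56 + $71.12 + $71.45 = $488.26
Net pay = $1185.39 − $488.26 = $697.13

$697.13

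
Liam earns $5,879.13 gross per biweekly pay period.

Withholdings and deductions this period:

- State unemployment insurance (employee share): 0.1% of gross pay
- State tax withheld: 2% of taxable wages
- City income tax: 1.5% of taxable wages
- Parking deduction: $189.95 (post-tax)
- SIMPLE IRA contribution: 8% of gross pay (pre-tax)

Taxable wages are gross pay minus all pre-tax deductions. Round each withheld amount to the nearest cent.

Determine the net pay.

$5,023.66

SIMPLE IRA contribution: $5,879.13 × 0.08 = $470.33
Taxable wages = $5,879.13 − $470.33 = $5,408.80
State tax withheld: $5,408.80 × 0.02 = $108.18
City income tax: $5,408.80 × 0.015 = $81.13
State unemployment insurance (employee share): $5,879.13 × 0.001 = $5.88
Parking deduction: $189.95
Total deductions = $470.33 + $108.18 + $81.13 + $5.88 + $189.95 = $855.47
Net pay = $5,879.13 − $855.47 = $5,023.66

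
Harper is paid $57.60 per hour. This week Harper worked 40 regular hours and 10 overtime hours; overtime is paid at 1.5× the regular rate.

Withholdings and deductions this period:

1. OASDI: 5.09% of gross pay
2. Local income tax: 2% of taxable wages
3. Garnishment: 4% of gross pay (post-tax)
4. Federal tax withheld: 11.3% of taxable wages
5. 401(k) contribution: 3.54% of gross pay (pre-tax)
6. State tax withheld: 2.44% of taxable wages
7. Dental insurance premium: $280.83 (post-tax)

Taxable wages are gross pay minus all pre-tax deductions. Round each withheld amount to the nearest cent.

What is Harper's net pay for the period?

$2006.06

Regular pay: 40 × $57.60 = $2304.00
Overtime pay: 10 × $57.60 × 1.5 = $864.00
Gross pay = $2304.00 + $864.00 = $3168.00
401(k) contribution: $3168.00 × 0.0354 = $112.15
Taxable wages = $3168.00 − $112.15 = $3055.85
State tax withheld: $3055.85 × 0.0244 = $74.56
Federal tax withheld: $3055.85 × 0.113 = $345.31
Local income tax: $3055.85 × 0.02 = $61.12
OASDI: $3168.00 × 0.0509 = $161.25
Dental insurance premium: $280.83
Garnishment: $3168.00 × 0.04 = $126.72
Total deductions = $112.15 + $74.56 + $345.31 + $61.12 + $161.25 + $280.83 + $126.72 = $1161.94
Net pay = $3168.00 − $1161.94 = $2006.06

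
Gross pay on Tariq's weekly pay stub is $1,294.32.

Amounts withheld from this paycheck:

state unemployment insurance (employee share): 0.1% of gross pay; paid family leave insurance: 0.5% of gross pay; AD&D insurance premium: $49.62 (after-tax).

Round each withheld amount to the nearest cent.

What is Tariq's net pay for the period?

$1,236.94

State unemployment insurance (employee share): $1,294.32 × 0.001 = $1.29
Paid family leave insurance: $1,294.32 × 0.005 = $6.47
AD&D insurance premium: $49.62
Total deductions = $1.29 + $6.47 + $49.62 = $57.38
Net pay = $1,294.32 − $57.38 = $1,236.94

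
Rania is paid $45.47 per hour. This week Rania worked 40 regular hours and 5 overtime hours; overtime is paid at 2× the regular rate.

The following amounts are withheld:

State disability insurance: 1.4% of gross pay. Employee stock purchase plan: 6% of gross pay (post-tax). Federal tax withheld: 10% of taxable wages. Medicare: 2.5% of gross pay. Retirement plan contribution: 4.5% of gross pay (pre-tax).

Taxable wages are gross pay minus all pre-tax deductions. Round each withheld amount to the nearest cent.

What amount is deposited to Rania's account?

Regular pay: 40 × $45.47 = $1,818.80
Overtime pay: 5 × $45.47 × 2 = $454.70
Gross pay = $1,818.80 + $454.70 = $2,273.50
Retirement plan contribution: $2,273.50 × 0.045 = $102.31
Taxable wages = $2,273.50 − $102.31 = $2,171.19
Federal tax withheld: $2,171.19 × 0.1 = $217.12
State disability insurance: $2,273.50 × 0.014 = $31.83
Medicare: $2,273.50 × 0.025 = $56.84
Employee stock purchase plan: $2,273.50 × 0.06 = $136.41
Total deductions = $102.31 + $217.12 + $31.83 + $56.84 + $136.41 = $544.51
Net pay = $2,273.50 − $544.51 = $1,728.99

$1,728.99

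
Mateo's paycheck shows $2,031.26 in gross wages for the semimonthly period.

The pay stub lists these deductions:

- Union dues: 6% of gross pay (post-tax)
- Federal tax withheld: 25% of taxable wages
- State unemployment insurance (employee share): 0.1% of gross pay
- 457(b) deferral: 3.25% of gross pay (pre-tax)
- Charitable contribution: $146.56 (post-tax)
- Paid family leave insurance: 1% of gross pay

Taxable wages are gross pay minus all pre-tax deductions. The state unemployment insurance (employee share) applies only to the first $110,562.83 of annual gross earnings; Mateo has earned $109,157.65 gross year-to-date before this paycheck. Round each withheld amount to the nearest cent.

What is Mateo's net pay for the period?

457(b) deferral: $2,031.26 × 0.0325 = $66.02
Taxable wages = $2,031.26 − $66.02 = $1,965.24
Federal tax withheld: $1,965.24 × 0.25 = $491.31
State unemployment insurance (employee share): only $110,562.83 − $109,157.65 = $1,405.18 of this check is subject → $1,405.18 × 0.001 = $1.41
Paid family leave insurance: $2,031.26 × 0.01 = $20.31
Charitable contribution: $146.56
Union dues: $2,031.26 × 0.06 = $121.88
Total deductions = $66.02 + $491.31 + $1.41 + $20.31 + $146.56 + $121.88 = $847.49
Net pay = $2,031.26 − $847.49 = $1,183.77

$1,183.77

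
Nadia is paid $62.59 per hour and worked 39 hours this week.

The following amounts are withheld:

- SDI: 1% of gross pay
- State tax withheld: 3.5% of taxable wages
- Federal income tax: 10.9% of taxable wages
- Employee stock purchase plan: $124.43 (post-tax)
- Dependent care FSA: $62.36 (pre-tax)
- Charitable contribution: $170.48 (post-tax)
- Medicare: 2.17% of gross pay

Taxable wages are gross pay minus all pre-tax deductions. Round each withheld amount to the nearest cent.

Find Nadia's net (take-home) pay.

$1663.84

Gross pay: 39 × $62.59 = $2441.01
Dependent care FSA: $62.36
Taxable wages = $2441.01 − $62.36 = $2378.65
State tax withheld: $2378.65 × 0.035 = $83.25
Federal income tax: $2378.65 × 0.109 = $259.27
Medicare: $2441.01 × 0.0217 = $52.97
SDI: $2441.01 × 0.01 = $24.41
Employee stock purchase plan: $124.43
Charitable contribution: $170.48
Total deductions = $62.36 + $83.25 + $259.27 + $52.97 + $24.41 + $124.43 + $170.48 = $777.17
Net pay = $2441.01 − $777.17 = $1663.84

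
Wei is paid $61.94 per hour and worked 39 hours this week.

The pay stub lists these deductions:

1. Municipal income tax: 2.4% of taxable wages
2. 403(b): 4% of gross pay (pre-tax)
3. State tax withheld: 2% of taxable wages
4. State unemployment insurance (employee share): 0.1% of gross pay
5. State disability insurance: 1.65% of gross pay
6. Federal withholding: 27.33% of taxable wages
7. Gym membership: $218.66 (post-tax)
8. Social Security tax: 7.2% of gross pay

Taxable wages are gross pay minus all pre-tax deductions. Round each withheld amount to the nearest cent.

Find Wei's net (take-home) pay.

$1,148.33

Gross pay: 39 × $61.94 = $2,415.66
403(b): $2,415.66 × 0.04 = $96.63
Taxable wages = $2,415.66 − $96.63 = $2,319.03
Federal withholding: $2,319.03 × 0.2733 = $633.79
State tax withheld: $2,319.03 × 0.02 = $46.38
Municipal income tax: $2,319.03 × 0.024 = $55.66
Social Security tax: $2,415.66 × 0.072 = $173.93
State disability insurance: $2,415.66 × 0.0165 = $39.86
State unemployment insurance (employee share): $2,415.66 × 0.001 = $2.42
Gym membership: $218.66
Total deductions = $96.63 + $633.79 + $46.38 + $55.66 + $173.93 + $39.86 + $2.42 + $218.66 = $1,267.33
Net pay = $2,415.66 − $1,267.33 = $1,148.33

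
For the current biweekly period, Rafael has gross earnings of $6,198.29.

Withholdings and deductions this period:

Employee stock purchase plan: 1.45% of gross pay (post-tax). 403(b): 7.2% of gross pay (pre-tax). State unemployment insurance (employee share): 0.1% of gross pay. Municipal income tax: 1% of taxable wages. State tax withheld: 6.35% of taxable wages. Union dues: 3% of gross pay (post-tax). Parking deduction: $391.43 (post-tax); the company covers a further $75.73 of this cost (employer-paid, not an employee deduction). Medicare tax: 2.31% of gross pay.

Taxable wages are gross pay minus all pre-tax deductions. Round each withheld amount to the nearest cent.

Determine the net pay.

403(b): $6,198.29 × 0.072 = $446.28
Taxable wages = $6,198.29 − $446.28 = $5,752.01
Municipal income tax: $5,752.01 × 0.01 = $57.52
State tax withheld: $5,752.01 × 0.0635 = $365.25
Medicare tax: $6,198.29 × 0.0231 = $143.18
State unemployment insurance (employee share): $6,198.29 × 0.001 = $6.20
Union dues: $6,198.29 × 0.03 = $185.95
Parking deduction: $391.43
Employee stock purchase plan: $6,198.29 × 0.0145 = $89.88
(Employer's $75.73 toward parking deduction is not withheld from the employee.)
Total deductions = $446.28 + $57.52 + $365.25 + $143.18 + $6.20 + $185.95 + $391.43 + $89.88 = $1,685.69
Net pay = $6,198.29 − $1,685.69 = $4,512.60

$4,512.60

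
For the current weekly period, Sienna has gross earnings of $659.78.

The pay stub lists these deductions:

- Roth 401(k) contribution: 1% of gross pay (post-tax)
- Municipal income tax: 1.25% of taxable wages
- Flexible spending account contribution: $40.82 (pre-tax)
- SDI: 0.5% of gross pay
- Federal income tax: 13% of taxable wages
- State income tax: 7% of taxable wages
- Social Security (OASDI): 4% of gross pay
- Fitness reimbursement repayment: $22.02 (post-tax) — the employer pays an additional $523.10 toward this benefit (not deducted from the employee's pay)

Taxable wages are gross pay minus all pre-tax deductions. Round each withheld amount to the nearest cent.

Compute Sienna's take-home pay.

$429.12

Flexible spending account contribution: $40.82
Taxable wages = $659.78 − $40.82 = $618.96
Federal income tax: $618.96 × 0.13 = $80.46
Municipal income tax: $618.96 × 0.0125 = $7.74
State income tax: $618.96 × 0.07 = $43.33
Social Security (OASDI): $659.78 × 0.04 = $26.39
SDI: $659.78 × 0.005 = $3.30
Roth 401(k) contribution: $659.78 × 0.01 = $6.60
Fitness reimbursement repayment: $22.02
(Employer's $523.10 toward fitness reimbursement repayment is not withheld from the employee.)
Total deductions = $40.82 + $80.46 + $7.74 + $43.33 + $26.39 + $3.30 + $6.60 + $22.02 = $230.66
Net pay = $659.78 − $230.66 = $429.12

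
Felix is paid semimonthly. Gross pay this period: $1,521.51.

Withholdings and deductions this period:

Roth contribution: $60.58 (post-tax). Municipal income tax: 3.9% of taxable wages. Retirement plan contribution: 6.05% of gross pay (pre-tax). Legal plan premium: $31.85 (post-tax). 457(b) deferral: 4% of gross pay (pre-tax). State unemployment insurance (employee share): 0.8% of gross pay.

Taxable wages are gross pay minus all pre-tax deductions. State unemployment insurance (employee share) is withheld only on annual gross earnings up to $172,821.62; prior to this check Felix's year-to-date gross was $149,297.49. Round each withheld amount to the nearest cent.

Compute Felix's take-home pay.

457(b) deferral: $1,521.51 × 0.04 = $60.86
Retirement plan contribution: $1,521.51 × 0.0605 = $92.05
Pre-tax total = $60.86 + $92.05 = $152.91
Taxable wages = $1,521.51 − $152.91 = $1,368.60
Municipal income tax: $1,368.60 × 0.039 = $53.38
State unemployment insurance (employee share): cap not yet reached, full $1,521.51 is subject → $1,521.51 × 0.008 = $12.17
Roth contribution: $60.58
Legal plan premium: $31.85
Total deductions = $60.86 + $92.05 + $53.38 + $12.17 + $60.58 + $31.85 = $310.89
Net pay = $1,521.51 − $310.89 = $1,210.62

$1,210.62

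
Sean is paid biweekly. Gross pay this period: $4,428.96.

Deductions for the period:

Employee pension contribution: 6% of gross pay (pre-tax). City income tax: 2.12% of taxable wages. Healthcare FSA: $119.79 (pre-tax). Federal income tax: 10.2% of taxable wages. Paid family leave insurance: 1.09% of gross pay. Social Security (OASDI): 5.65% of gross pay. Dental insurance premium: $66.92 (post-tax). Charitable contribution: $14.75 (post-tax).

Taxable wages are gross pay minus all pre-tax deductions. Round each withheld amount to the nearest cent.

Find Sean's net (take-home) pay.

Employee pension contribution: $4,428.96 × 0.06 = $265.74
Healthcare FSA: $119.79
Pre-tax total = $265.74 + $119.79 = $385.53
Taxable wages = $4,428.96 − $385.53 = $4,043.43
Federal income tax: $4,043.43 × 0.102 = $412.43
City income tax: $4,043.43 × 0.0212 = $85.72
Paid family leave insurance: $4,428.96 × 0.0109 = $48.28
Social Security (OASDI): $4,428.96 × 0.0565 = $250.24
Dental insurance premium: $66.92
Charitable contribution: $14.75
Total deductions = $265.74 + $119.79 + $412.43 + $85.72 + $48.28 + $250.24 + $66.92 + $14.75 = $1,263.87
Net pay = $4,428.96 − $1,263.87 = $3,165.09

$3,165.09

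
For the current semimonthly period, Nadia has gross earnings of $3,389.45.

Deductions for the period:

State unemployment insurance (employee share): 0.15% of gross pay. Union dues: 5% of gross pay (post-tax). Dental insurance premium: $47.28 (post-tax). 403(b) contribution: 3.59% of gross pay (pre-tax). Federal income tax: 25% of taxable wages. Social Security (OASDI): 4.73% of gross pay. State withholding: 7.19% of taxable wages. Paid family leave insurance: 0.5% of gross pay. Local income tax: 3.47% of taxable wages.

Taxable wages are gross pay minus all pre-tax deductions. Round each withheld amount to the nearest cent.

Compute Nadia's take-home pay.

403(b) contribution: $3,389.45 × 0.0359 = $121.68
Taxable wages = $3,389.45 − $121.68 = $3,267.77
Federal income tax: $3,267.77 × 0.25 = $816.94
State withholding: $3,267.77 × 0.0719 = $234.95
Local income tax: $3,267.77 × 0.0347 = $113.39
Paid family leave insurance: $3,389.45 × 0.005 = $16.95
Social Security (OASDI): $3,389.45 × 0.0473 = $160.32
State unemployment insurance (employee share): $3,389.45 × 0.0015 = $5.08
Union dues: $3,389.45 × 0.05 = $169.47
Dental insurance premium: $47.28
Total deductions = $121.68 + $816.94 + $234.95 + $113.39 + $16.95 + $160.32 + $5.08 + $169.47 + $47.28 = $1,686.06
Net pay = $3,389.45 − $1,686.06 = $1,703.39

$1,703.39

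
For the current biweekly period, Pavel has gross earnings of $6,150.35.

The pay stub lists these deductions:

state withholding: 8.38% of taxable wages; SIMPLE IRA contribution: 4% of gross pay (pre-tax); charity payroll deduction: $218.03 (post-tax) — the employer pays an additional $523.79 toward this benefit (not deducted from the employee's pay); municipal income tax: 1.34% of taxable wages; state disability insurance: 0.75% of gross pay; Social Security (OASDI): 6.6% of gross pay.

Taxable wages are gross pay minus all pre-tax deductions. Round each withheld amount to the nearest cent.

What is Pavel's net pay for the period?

SIMPLE IRA contribution: $6,150.35 × 0.04 = $246.01
Taxable wages = $6,150.35 − $246.01 = $5,904.34
Municipal income tax: $5,904.34 × 0.0134 = $79.12
State withholding: $5,904.34 × 0.0838 = $494.78
Social Security (OASDI): $6,150.35 × 0.066 = $405.92
State disability insurance: $6,150.35 × 0.0075 = $46.13
Charity payroll deduction: $218.03
(Employer's $523.79 toward charity payroll deduction is not withheld from the employee.)
Total deductions = $246.01 + $79.12 + $494.78 + $405.92 + $46.13 + $218.03 = $1,489.99
Net pay = $6,150.35 − $1,489.99 = $4,660.36

$4,660.36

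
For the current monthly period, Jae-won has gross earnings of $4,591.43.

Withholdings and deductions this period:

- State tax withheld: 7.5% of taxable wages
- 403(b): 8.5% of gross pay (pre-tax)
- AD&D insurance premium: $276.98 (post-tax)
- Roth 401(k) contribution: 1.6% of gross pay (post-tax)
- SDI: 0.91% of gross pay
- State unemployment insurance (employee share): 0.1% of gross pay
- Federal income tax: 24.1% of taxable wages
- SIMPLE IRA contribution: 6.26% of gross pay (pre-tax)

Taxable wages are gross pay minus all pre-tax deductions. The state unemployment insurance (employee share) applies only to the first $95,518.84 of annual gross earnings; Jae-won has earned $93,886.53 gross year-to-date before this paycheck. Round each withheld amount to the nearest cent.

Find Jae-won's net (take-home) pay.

SIMPLE IRA contribution: $4,591.43 × 0.0626 = $287.42
403(b): $4,591.43 × 0.085 = $390.27
Pre-tax total = $287.42 + $390.27 = $677.69
Taxable wages = $4,591.43 − $677.69 = $3,913.74
State tax withheld: $3,913.74 × 0.075 = $293.53
Federal income tax: $3,913.74 × 0.241 = $943.21
SDI: $4,591.43 × 0.0091 = $41.78
State unemployment insurance (employee share): only $95,518.84 − $93,886.53 = $1,632.31 of this check is subject → $1,632.31 × 0.001 = $1.63
AD&D insurance premium: $276.98
Roth 401(k) contribution: $4,591.43 × 0.016 = $73.46
Total deductions = $287.42 + $390.27 + $293.53 + $943.21 + $41.78 + $1.63 + $276.98 + $73.46 = $2,308.28
Net pay = $4,591.43 − $2,308.28 = $2,283.15

$2,283.15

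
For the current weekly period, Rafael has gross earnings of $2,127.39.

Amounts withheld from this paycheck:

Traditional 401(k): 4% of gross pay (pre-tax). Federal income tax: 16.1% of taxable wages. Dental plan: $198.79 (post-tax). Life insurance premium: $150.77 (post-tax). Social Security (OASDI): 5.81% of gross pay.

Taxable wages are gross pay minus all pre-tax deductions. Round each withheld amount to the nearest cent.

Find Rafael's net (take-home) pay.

$1,240.32

Traditional 401(k): $2,127.39 × 0.04 = $85.10
Taxable wages = $2,127.39 − $85.10 = $2,042.29
Federal income tax: $2,042.29 × 0.161 = $328.81
Social Security (OASDI): $2,127.39 × 0.0581 = $123.60
Life insurance premium: $150.77
Dental plan: $198.79
Total deductions = $85.10 + $328.81 + $123.60 + $150.77 + $198.79 = $887.07
Net pay = $2,127.39 − $887.07 = $1,240.32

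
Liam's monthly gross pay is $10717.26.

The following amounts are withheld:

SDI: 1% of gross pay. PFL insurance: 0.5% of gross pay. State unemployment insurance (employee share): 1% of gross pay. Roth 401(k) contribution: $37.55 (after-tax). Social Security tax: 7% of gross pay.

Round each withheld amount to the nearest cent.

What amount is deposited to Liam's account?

PFL insurance: $10717.26 × 0.005 = $53.59
Social Security tax: $10717.26 × 0.07 = $750.21
State unemployment insurance (employee share): $10717.26 × 0.01 = $107.17
SDI: $10717.26 × 0.01 = $107.17
Roth 401(k) contribution: $37.55
Total deductions = $53.59 + $750.21 + $107.17 + $107.17 + $37.55 = $1055.69
Net pay = $10717.26 − $1055.69 = $9661.57

$9661.57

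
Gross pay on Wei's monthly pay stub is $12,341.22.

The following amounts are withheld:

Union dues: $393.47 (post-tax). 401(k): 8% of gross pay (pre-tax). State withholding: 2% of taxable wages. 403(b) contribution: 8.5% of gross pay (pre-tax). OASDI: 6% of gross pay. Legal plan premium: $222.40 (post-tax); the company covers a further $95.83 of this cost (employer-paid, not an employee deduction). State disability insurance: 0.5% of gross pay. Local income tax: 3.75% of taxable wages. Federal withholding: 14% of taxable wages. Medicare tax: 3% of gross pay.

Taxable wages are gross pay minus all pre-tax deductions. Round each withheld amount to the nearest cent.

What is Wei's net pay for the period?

403(b) contribution: $12,341.22 × 0.085 = $1,049.00
401(k): $12,341.22 × 0.08 = $987.30
Pre-tax total = $1,049.00 + $987.30 = $2,036.30
Taxable wages = $12,341.22 − $2,036.30 = $10,304.92
Local income tax: $10,304.92 × 0.0375 = $386.43
State withholding: $10,304.92 × 0.02 = $206.10
Federal withholding: $10,304.92 × 0.14 = $1,442.69
OASDI: $12,341.22 × 0.06 = $740.47
Medicare tax: $12,341.22 × 0.03 = $370.24
State disability insurance: $12,341.22 × 0.005 = $61.71
Legal plan premium: $222.40
Union dues: $393.47
(Employer's $95.83 toward legal plan premium is not withheld from the employee.)
Total deductions = $1,049.00 + $987.30 + $386.43 + $206.10 + $1,442.69 + $740.47 + $370.24 + $61.71 + $222.40 + $393.47 = $5,859.81
Net pay = $12,341.22 − $5,859.81 = $6,481.41

$6,481.41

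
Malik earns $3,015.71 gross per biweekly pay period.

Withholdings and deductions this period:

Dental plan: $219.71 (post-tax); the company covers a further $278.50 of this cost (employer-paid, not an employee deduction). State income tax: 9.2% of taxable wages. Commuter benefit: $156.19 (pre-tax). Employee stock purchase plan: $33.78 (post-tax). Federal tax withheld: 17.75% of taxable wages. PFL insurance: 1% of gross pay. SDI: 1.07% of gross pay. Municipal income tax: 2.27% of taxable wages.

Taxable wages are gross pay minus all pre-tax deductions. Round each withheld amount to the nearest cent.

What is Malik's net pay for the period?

Commuter benefit: $156.19
Taxable wages = $3,015.71 − $156.19 = $2,859.52
Municipal income tax: $2,859.52 × 0.0227 = $64.91
State income tax: $2,859.52 × 0.092 = $263.08
Federal tax withheld: $2,859.52 × 0.1775 = $507.56
PFL insurance: $3,015.71 × 0.01 = $30.16
SDI: $3,015.71 × 0.0107 = $32.27
Employee stock purchase plan: $33.78
Dental plan: $219.71
(Employer's $278.50 toward dental plan is not withheld from the employee.)
Total deductions = $156.19 + $64.91 + $263.08 + $507.56 + $30.16 + $32.27 + $33.78 + $219.71 = $1,307.66
Net pay = $3,015.71 − $1,307.66 = $1,708.05

$1,708.05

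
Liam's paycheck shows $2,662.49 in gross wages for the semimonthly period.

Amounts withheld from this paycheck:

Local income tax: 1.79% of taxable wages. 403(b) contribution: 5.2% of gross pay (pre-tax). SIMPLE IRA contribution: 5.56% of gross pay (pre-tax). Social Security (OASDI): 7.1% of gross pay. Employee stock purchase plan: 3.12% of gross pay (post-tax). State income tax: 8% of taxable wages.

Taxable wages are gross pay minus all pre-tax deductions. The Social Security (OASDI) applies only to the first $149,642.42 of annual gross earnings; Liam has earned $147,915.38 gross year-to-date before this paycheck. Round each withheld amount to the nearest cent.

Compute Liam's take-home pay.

$1,937.71

403(b) contribution: $2,662.49 × 0.052 = $138.45
SIMPLE IRA contribution: $2,662.49 × 0.0556 = $148.03
Pre-tax total = $138.45 + $148.03 = $286.48
Taxable wages = $2,662.49 − $286.48 = $2,376.01
Local income tax: $2,376.01 × 0.0179 = $42.53
State income tax: $2,376.01 × 0.08 = $190.08
Social Security (OASDI): only $149,642.42 − $147,915.38 = $1,727.04 of this check is subject → $1,727.04 × 0.071 = $122.62
Employee stock purchase plan: $2,662.49 × 0.0312 = $83.07
Total deductions = $138.45 + $148.03 + $42.53 + $190.08 + $122.62 + $83.07 = $724.78
Net pay = $2,662.49 − $724.78 = $1,937.71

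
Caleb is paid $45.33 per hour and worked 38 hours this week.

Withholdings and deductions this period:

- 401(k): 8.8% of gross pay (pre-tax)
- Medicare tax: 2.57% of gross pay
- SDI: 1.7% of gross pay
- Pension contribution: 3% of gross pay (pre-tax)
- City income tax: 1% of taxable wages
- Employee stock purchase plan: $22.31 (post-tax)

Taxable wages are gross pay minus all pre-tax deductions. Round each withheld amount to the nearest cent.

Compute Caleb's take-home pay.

Gross pay: 38 × $45.33 = $1,722.54
Pension contribution: $1,722.54 × 0.03 = $51.68
401(k): $1,722.54 × 0.088 = $151.58
Pre-tax total = $51.68 + $151.58 = $203.26
Taxable wages = $1,722.54 − $203.26 = $1,519.28
City income tax: $1,519.28 × 0.01 = $15.19
Medicare tax: $1,722.54 × 0.0257 = $44.27
SDI: $1,722.54 × 0.017 = $29.28
Employee stock purchase plan: $22.31
Total deductions = $51.68 + $151.58 + $15.19 + $44.27 + $29.28 + $22.31 = $314.31
Net pay = $1,722.54 − $314.31 = $1,408.23

$1,408.23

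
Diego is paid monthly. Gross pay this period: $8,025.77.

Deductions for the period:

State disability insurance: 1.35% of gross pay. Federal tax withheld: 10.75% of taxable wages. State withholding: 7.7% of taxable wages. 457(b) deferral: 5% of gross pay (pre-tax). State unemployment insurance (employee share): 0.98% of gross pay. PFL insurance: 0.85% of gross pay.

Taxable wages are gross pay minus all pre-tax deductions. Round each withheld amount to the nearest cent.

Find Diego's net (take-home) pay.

$5,962.55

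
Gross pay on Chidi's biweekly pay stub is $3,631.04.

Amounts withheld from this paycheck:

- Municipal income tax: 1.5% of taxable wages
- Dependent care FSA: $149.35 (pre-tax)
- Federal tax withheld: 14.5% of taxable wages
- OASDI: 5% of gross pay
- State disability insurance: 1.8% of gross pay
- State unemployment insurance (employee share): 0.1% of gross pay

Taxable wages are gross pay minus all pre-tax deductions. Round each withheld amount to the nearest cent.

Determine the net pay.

$2,674.07

Dependent care FSA: $149.35
Taxable wages = $3,631.04 − $149.35 = $3,481.69
Municipal income tax: $3,481.69 × 0.015 = $52.23
Federal tax withheld: $3,481.69 × 0.145 = $504.85
State unemployment insurance (employee share): $3,631.04 × 0.001 = $3.63
OASDI: $3,631.04 × 0.05 = $181.55
State disability insurance: $3,631.04 × 0.018 = $65.36
Total deductions = $149.35 + $52.23 + $504.85 + $3.63 + $181.55 + $65.36 = $956.97
Net pay = $3,631.04 − $956.97 = $2,674.07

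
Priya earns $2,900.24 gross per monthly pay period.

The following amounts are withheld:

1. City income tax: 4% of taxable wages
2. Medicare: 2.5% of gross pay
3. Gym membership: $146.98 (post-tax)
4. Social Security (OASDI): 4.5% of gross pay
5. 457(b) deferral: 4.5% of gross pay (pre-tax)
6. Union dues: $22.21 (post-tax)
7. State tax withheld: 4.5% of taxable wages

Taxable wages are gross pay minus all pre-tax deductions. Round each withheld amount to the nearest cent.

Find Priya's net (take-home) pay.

457(b) deferral: $2,900.24 × 0.045 = $130.51
Taxable wages = $2,900.24 − $130.51 = $2,769.73
City income tax: $2,769.73 × 0.04 = $110.79
State tax withheld: $2,769.73 × 0.045 = $124.64
Medicare: $2,900.24 × 0.025 = $72.51
Social Security (OASDI): $2,900.24 × 0.045 = $130.51
Gym membership: $146.98
Union dues: $22.21
Total deductions = $130.51 + $110.79 + $124.64 + $72.51 + $130.51 + $146.98 + $22.21 = $738.15
Net pay = $2,900.24 − $738.15 = $2,162.09

$2,162.09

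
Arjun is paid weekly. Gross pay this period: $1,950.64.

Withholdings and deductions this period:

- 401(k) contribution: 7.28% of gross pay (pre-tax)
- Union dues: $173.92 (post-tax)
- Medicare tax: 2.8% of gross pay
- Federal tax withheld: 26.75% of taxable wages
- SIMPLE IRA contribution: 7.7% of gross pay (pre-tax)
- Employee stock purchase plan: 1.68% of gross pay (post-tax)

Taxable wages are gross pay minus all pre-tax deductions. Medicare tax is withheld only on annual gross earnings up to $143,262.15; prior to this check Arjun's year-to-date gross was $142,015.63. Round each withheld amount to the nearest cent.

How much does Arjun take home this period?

$973.21

SIMPLE IRA contribution: $1,950.64 × 0.077 = $150.20
401(k) contribution: $1,950.64 × 0.0728 = $142.01
Pre-tax total = $150.20 + $142.01 = $292.21
Taxable wages = $1,950.64 − $292.21 = $1,658.43
Federal tax withheld: $1,658.43 × 0.2675 = $443.63
Medicare tax: only $143,262.15 − $142,015.63 = $1,246.52 of this check is subject → $1,246.52 × 0.028 = $34.90
Employee stock purchase plan: $1,950.64 × 0.0168 = $32.77
Union dues: $173.92
Total deductions = $150.20 + $142.01 + $443.63 + $34.90 + $32.77 + $173.92 = $977.43
Net pay = $1,950.64 − $977.43 = $973.21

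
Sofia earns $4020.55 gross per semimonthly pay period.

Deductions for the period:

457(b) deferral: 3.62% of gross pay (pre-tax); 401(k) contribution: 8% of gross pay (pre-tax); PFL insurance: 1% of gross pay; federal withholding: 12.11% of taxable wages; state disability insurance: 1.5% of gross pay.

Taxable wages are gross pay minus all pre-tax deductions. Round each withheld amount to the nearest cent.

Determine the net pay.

457(b) deferral: $4020.55 × 0.0362 = $145.54
401(k) contribution: $4020.55 × 0.08 = $321.64
Pre-tax total = $145.54 + $321.64 = $467.18
Taxable wages = $4020.55 − $467.18 = $3553.37
Federal withholding: $3553.37 × 0.1211 = $430.31
State disability insurance: $4020.55 × 0.015 = $60.31
PFL insurance: $4020.55 × 0.01 = $40.21
Total deductions = $145.54 + $321.64 + $430.31 + $60.31 + $40.21 = $998.01
Net pay = $4020.55 − $998.01 = $3022.54

$3022.54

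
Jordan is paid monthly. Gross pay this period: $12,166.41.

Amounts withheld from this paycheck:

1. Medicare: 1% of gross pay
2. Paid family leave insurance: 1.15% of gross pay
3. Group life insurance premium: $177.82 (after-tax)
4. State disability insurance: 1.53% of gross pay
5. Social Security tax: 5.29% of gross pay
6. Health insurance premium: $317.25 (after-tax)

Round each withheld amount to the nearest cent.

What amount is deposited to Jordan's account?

$10,580.02

Paid family leave insurance: $12,166.41 × 0.0115 = $139.91
State disability insurance: $12,166.41 × 0.0153 = $186.15
Medicare: $12,166.41 × 0.01 = $121.66
Social Security tax: $12,166.41 × 0.0529 = $643.60
Health insurance premium: $317.25
Group life insurance premium: $177.82
Total deductions = $139.91 + $186.15 + $121.66 + $643.60 + $317.25 + $177.82 = $1,586.39
Net pay = $12,166.41 − $1,586.39 = $10,580.02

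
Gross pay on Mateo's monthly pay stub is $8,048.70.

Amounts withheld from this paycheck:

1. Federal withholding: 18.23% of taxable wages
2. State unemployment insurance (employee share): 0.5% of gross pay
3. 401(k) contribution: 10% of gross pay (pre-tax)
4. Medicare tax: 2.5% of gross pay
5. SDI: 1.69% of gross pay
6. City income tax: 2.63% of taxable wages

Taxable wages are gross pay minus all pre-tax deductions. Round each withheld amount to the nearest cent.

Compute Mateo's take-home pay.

$5,355.29

401(k) contribution: $8,048.70 × 0.1 = $804.87
Taxable wages = $8,048.70 − $804.87 = $7,243.83
City income tax: $7,243.83 × 0.0263 = $190.51
Federal withholding: $7,243.83 × 0.1823 = $1,320.55
SDI: $8,048.70 × 0.0169 = $136.02
State unemployment insurance (employee share): $8,048.70 × 0.005 = $40.24
Medicare tax: $8,048.70 × 0.025 = $201.22
Total deductions = $804.87 + $190.51 + $1,320.55 + $136.02 + $40.24 + $201.22 = $2,693.41
Net pay = $8,048.70 − $2,693.41 = $5,355.29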